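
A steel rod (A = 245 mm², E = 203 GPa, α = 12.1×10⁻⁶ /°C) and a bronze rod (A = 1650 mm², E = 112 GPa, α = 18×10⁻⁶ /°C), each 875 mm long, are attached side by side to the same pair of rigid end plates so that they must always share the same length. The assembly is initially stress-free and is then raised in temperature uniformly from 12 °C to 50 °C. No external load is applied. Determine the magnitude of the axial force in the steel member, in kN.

Both members must finish at the same length. With the larger α, the bronze tends to over-expand; the plates restrain it, putting the bronze in compression and the steel in tension. With no external load the two internal forces are equal and opposite, magnitude P.
Setting the final lengths equal and cancelling L: (α₁ − α₂)ΔT = P/(A₁E₁) + P/(A₂E₂).
|α₁ − α₂|·ΔT = 5.9×10⁻⁶ × 38 = 0.0002242.
1/(A₁E₁) + 1/(A₂E₂) = 1/(245×203×10³) + 1/(1650×112×10³) = 2.552×10⁻⁸ N⁻¹.
So P = 0.0002242 / 2.552×10⁻⁸ = 8.786 kN.

P ≈ 8.79 kN (tensile in the steel)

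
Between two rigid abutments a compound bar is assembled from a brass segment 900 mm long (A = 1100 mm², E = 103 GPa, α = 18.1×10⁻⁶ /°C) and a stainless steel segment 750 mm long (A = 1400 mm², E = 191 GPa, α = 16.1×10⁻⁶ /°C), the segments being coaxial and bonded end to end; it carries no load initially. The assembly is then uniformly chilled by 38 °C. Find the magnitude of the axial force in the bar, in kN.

P ≈ 100 kN (tensile)

Free thermal contraction of the whole bar: Σ αᵢΔT Lᵢ = 18.1×10⁻⁶×38×900 + 16.1×10⁻⁶×38×750 = 1.078 mm.
The rigid supports impose zero overall length change; the single axial force P common to all segments must satisfy P Σ Lᵢ/(AᵢEᵢ) = δ_free.
Σ Lᵢ/(AᵢEᵢ) = 900/(1100×103×10³) + 750/(1400×191×10³) = 1.075×10⁻⁵ mm/N.
Hence P = δ_free / Σ(L/AE) = 1.078/1.075×10⁻⁵ = 100.3 kN (tensile).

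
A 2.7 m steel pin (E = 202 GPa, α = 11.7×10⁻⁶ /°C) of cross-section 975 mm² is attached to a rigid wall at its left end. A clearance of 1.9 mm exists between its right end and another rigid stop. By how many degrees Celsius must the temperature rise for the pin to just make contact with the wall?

ΔT ≈ 60.1 °C

The gap closes when αΔT L = 1.9 mm, since the pin is still unstressed at that instant.
ΔT = 1.9 / (11.7×10⁻⁶ × 2700) = 60.15 °C.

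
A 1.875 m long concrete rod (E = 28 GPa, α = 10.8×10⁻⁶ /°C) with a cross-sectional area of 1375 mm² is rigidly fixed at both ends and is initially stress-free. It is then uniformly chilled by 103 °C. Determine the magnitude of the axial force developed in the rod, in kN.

The ends cannot move, so σ = EαΔT = 28×10³ × 10.8×10⁻⁶ × 103 = 31.15 MPa.
Then P = σA = 31.15 × 1375 mm² = 42.83 kN, tensile.

P ≈ 42.8 kN (tensile)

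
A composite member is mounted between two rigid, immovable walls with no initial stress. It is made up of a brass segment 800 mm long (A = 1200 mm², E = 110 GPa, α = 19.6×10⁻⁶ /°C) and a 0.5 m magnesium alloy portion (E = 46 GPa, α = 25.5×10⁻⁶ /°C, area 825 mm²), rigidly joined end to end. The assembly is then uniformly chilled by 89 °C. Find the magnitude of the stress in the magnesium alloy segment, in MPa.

σ ≈ 159 MPa (tensile)

If the supports were absent, the total length change would be Σ αᵢΔT Lᵢ = 19.6×10⁻⁶×89×800 + 25.5×10⁻⁶×89×500 = 2.53 mm.
Since the ends are fixed, an axial force P builds up, equal in every segment, with P · Σ Lᵢ/(AᵢEᵢ) = δ_free.
The series flexibility is Σ Lᵢ/(AᵢEᵢ) = 800/(1200×110×10³) + 500/(825×46×10³) = 1.924×10⁻⁵ mm/N.
P = 2.53 / 1.924×10⁻⁵ = 131500 N = 131.5 kN, tensile.
σ_{magnesium alloy} = P / A = 131500 / 825 = 159.4 MPa.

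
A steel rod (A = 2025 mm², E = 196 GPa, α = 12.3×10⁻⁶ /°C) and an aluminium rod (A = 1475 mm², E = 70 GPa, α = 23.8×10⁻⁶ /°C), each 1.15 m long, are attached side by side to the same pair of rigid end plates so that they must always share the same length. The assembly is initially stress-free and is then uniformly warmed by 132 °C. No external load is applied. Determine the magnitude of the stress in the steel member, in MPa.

Both members must finish at the same length. With the larger α, the aluminium tends to over-expand; the plates restrain it, putting the aluminium in compression and the steel in tension. With no external load the two internal forces are equal and opposite, magnitude P.
Equating the net (thermal + elastic) strains gives |α₁ − α₂|·ΔT = P·[1/(A₁E₁) + 1/(A₂E₂)].
|α₁ − α₂|·ΔT = 11.5×10⁻⁶ × 132 = 0.001518.
1/(A₁E₁) + 1/(A₂E₂) = 1/(2025×196×10³) + 1/(1475×70×10³) = 1.22×10⁻⁸ N⁻¹.
P = 0.001518 / 1.22×10⁻⁸ = 124400 N = 124.4 kN.
σ_{steel} = P/A₁ = 124400/2025 = 61.42 MPa, tensile.

σ ≈ 61.4 MPa (tensile)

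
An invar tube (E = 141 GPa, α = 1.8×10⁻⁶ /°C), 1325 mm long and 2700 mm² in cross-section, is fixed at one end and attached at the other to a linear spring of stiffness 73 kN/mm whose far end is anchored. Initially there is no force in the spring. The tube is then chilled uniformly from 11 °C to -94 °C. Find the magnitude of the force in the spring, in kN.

P ≈ 14.6 kN

Free thermal contraction: δ_free = αΔT L = 1.8×10⁻⁶ × 105 × 1325 = 0.2504 mm.
Let P be the tensile force in the spring. The tube extends elastically by PL/(AE) and the spring stretches by P/k; together these equal δ_free.
P [ L/(AE) + 1/k ] = δ_free → P [ 1325/(2700×141×10³) + 1/(73×10³) ] = 0.2504.
P = 0.2504 / 1.718×10⁻⁵ = 14580 N.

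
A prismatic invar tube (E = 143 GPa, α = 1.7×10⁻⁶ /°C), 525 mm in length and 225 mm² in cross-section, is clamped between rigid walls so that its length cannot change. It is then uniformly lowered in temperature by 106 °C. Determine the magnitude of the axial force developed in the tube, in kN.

With zero net strain, σ = E·αΔT = 143 GPa × 1.7×10⁻⁶ × 106 = 25.77 MPa.
Then P = σA = 25.77 × 225 mm² = 5.798 kN, tensile.

P ≈ 5.8 kN (tensile)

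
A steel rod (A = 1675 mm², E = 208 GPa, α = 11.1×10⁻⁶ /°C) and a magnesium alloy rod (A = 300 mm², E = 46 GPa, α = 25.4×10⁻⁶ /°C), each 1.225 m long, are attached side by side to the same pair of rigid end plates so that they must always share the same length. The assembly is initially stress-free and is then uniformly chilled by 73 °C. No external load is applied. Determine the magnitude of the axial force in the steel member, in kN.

P ≈ 13.9 kN (compressive in the steel)

Equilibrium of a rigid end plate with no external load gives equal and opposite internal forces ±P in the two members. Since α_{magnesium alloy} > α_{steel}, cooling drives the magnesium alloy into tension and the steel into compression.
Setting the final lengths equal and cancelling L: (α₁ − α₂)ΔT = P/(A₁E₁) + P/(A₂E₂).
|α₁ − α₂|·ΔT = 14.3×10⁻⁶ × 73 = 0.001044.
1/(A₁E₁) + 1/(A₂E₂) = 1/(1675×208×10³) + 1/(300×46×10³) = 7.533×10⁻⁸ N⁻¹.
P = 0.001044 / 7.533×10⁻⁸ = 13860 N = 13.86 kN.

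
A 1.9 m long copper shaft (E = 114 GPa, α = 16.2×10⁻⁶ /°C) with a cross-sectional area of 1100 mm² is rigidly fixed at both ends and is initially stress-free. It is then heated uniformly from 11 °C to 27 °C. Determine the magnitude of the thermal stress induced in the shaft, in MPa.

The supports are rigid, so the total axial strain is zero. The restrained thermal strain is ε = αΔT = 16.2×10⁻⁶ × 16 = 259.2×10⁻⁶.
The stress required to suppress this strain is σ = Eε = 114×10³ × 259.2×10⁻⁶ = 29.55 MPa, compressive since the shaft is trying to expand.

σ ≈ 29.5 MPa (compressive)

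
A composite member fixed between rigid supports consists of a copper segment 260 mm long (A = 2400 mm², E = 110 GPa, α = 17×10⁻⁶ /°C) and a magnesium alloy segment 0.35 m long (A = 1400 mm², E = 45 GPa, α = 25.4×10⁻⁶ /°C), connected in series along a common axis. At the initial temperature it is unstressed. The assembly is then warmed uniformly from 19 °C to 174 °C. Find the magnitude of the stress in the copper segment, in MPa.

If the supports were absent, the total length change would be Σ αᵢΔT Lᵢ = 17×10⁻⁶×155×260 + 25.4×10⁻⁶×155×350 = 2.063 mm.
The rigid supports impose zero overall length change; the single axial force P common to all segments must satisfy P Σ Lᵢ/(AᵢEᵢ) = δ_free.
Σ Lᵢ/(AᵢEᵢ) = 260/(2400×110×10³) + 350/(1400×45×10³) = 6.54×10⁻⁶ mm/N.
P = 2.063 / 6.54×10⁻⁶ = 315400 N = 315.4 kN, compressive.
σ_{copper} = P / A = 315400 / 2400 = 131.4 MPa.

σ ≈ 131 MPa (compressive)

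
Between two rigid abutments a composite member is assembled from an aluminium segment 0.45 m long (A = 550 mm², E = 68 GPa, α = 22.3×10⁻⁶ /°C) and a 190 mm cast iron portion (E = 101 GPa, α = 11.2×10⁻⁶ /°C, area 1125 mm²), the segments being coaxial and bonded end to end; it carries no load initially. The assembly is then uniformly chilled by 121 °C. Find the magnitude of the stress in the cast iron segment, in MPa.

σ ≈ 95.5 MPa (tensile)

With the walls removed the bar would change length by δ_free = Σ αᵢΔT Lᵢ = 22.3×10⁻⁶×121×450 + 11.2×10⁻⁶×121×190 = 1.472 mm.
The rigid supports impose zero overall length change; the single axial force P common to all segments must satisfy P Σ Lᵢ/(AᵢEᵢ) = δ_free.
Σ Lᵢ/(AᵢEᵢ) = 450/(550×68×10³) + 190/(1125×101×10³) = 1.37×10⁻⁵ mm/N.
Hence P = δ_free / Σ(L/AE) = 1.472/1.37×10⁻⁵ = 107.4 kN (tensile).
σ_{cast iron} = P / A = 107400 / 1125 = 95.46 MPa.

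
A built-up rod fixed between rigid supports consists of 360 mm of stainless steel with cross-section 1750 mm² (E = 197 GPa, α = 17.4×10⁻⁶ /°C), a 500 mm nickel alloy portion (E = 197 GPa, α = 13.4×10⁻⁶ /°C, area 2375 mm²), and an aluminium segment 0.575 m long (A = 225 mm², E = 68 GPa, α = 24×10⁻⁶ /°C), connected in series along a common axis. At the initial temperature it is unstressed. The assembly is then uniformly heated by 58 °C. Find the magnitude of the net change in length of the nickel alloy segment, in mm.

Free thermal expansion of the whole bar: Σ αᵢΔT Lᵢ = 17.4×10⁻⁶×58×360 + 13.4×10⁻⁶×58×500 + 24×10⁻⁶×58×575 = 1.552 mm.
Since the ends are fixed, an axial force P builds up, equal in every segment, with P · Σ Lᵢ/(AᵢEᵢ) = δ_free.
The series flexibility is Σ Lᵢ/(AᵢEᵢ) = 360/(1750×197×10³) + 500/(2375×197×10³) + 575/(225×68×10³) = 3.969×10⁻⁵ mm/N.
P = 1.552 / 3.969×10⁻⁵ = 39110 N = 39.11 kN, compressive.
For the nickel alloy segment, free thermal change = 13.4×10⁻⁶×58×500 = 0.3886 mm and elastic change from P = 39110×500/(2375×197×10³) = 0.04179 mm; these oppose, so the net change is 0.347 mm (segment lengthens).

|ΔL| ≈ 0.347 mm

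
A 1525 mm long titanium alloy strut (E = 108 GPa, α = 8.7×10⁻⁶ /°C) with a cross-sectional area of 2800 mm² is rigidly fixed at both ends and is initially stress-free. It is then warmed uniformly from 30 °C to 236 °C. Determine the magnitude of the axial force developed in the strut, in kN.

Full restraint means ε = 0, so the stress is σ = EαΔT = 108×10³ × 8.7×10⁻⁶ × 206 = 193.6 MPa.
Then P = σA = 193.6 × 2800 mm² = 542 kN, compressive.

P ≈ 542 kN (compressive)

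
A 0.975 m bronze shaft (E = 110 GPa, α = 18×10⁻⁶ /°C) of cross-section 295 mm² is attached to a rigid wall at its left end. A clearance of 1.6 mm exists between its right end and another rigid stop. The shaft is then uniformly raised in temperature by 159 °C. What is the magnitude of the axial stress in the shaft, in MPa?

σ ≈ 134 MPa (compressive)

Unrestrained expansion: δ_free = αΔT L = 18×10⁻⁶ × 159 × 975 = 2.79 mm.
This exceeds the 1.6 mm gap, so the wall pushes back. The portion of expansion that must be recovered elastically is δ_free − gap = 2.79 − 1.6 = 1.19 mm.
So σ = E(δ_free − g)/L = 110×10³ × 1.19/975 = 134.3 MPa.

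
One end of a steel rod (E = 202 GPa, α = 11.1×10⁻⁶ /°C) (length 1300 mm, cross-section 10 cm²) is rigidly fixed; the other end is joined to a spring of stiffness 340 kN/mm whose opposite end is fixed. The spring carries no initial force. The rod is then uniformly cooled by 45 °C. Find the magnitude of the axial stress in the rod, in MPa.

σ ≈ 69.3 MPa (tensile)

If the spring were absent the rod would shorten by αΔT L = 11.1×10⁻⁶ × 45 × 1300 = 0.6493 mm.
Let P be the tensile force in the spring. The rod extends elastically by PL/(AE) and the spring stretches by P/k; together these equal δ_free.
So P = δ_free / [L/(AE) + 1/k] = 0.6493 / [ 1300/(1000×202×10³) + 1/(340×10³) ].
P = 0.6493 / 9.377×10⁻⁶ = 69250 N.
σ = P/A = 69250/1000 = 69.25 MPa.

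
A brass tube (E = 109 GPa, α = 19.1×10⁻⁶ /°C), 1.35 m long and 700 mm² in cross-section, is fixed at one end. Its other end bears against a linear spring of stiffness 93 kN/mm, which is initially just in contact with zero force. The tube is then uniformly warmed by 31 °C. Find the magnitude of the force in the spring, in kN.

Free thermal expansion: δ_free = αΔT L = 19.1×10⁻⁶ × 31 × 1350 = 0.7993 mm.
Let P be the compressive force at the spring. The tube shortens elastically by PL/(AE) and the spring compresses by P/k; together these equal δ_free.
So P = δ_free / [L/(AE) + 1/k] = 0.7993 / [ 1350/(700×109×10³) + 1/(93×10³) ].
P = 0.7993 / 2.845×10⁻⁵ = 28100 N.

P ≈ 28.1 kN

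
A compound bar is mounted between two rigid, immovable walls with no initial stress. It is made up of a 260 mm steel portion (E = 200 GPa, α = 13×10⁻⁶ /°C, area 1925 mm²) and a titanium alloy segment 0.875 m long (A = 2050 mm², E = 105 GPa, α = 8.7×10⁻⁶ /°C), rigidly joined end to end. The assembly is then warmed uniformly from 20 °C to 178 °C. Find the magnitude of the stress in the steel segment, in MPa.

If the supports were absent, the total length change would be Σ αᵢΔT Lᵢ = 13×10⁻⁶×158×260 + 8.7×10⁻⁶×158×875 = 1.737 mm.
The rigid supports impose zero overall length change; the single axial force P common to all segments must satisfy P Σ Lᵢ/(AᵢEᵢ) = δ_free.
Σ Lᵢ/(AᵢEᵢ) = 260/(1925×200×10³) + 875/(2050×105×10³) = 4.74×10⁻⁶ mm/N.
P = 1.737 / 4.74×10⁻⁶ = 366400 N = 366.4 kN, compressive.
σ_{steel} = P / A = 366400 / 1925 = 190.3 MPa.

σ ≈ 190 MPa (compressive)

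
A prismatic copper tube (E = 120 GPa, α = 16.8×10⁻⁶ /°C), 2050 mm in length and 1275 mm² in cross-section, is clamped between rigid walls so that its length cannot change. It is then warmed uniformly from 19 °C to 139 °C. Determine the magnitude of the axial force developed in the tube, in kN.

P ≈ 308 kN (compressive)

Full restraint means ε = 0, so the stress is σ = EαΔT = 120×10³ × 16.8×10⁻⁶ × 120 = 241.9 MPa.
P = AEαΔT = 1275 × 120×10³ × 16.8×10⁻⁶ × 120 = 308.4 kN (compressive).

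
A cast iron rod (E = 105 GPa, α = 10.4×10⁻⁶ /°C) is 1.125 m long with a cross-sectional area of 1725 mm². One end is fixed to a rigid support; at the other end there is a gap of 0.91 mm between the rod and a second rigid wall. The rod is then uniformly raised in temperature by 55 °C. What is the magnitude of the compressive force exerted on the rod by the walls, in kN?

P ≈ 0 kN

Free thermal elongation = αΔT L = 10.4×10⁻⁶ × 55 × 1125 = 0.6435 mm.
Since δ_free = 0.644 mm is less than the 0.91 mm gap, the rod never touches the wall. No axial force develops.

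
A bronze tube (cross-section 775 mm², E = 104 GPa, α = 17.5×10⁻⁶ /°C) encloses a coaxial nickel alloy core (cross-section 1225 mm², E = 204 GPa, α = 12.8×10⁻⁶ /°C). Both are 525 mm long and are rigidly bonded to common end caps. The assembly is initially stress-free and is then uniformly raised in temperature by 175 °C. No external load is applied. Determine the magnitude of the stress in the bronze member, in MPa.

Both members must finish at the same length. With the larger α, the bronze tends to over-expand; the plates restrain it, putting the bronze in compression and the nickel alloy in tension. With no external load the two internal forces are equal and opposite, magnitude P.
Compatibility of the two members (thermal + elastic change equal): (α₁ − α₂)ΔT = P·[1/(A₁E₁) + 1/(A₂E₂)].
|α₁ − α₂|·ΔT = 4.7×10⁻⁶ × 175 = 0.0008225.
1/(A₁E₁) + 1/(A₂E₂) = 1/(775×104×10³) + 1/(1225×204×10³) = 1.641×10⁻⁸ N⁻¹.
So P = 0.0008225 / 1.641×10⁻⁸ = 50.13 kN.
σ_{bronze} = P/A₁ = 50130/775 = 64.68 MPa, compressive.

σ ≈ 64.7 MPa (compressive)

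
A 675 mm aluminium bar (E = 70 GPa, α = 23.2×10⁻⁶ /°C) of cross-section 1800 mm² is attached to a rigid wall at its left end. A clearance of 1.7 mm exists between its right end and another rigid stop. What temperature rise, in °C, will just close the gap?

ΔT ≈ 109 °C

Contact occurs when the free expansion equals the gap: αΔT L = 1.7 mm.
ΔT = 1.7 / (23.2×10⁻⁶ × 675) = 108.6 °C.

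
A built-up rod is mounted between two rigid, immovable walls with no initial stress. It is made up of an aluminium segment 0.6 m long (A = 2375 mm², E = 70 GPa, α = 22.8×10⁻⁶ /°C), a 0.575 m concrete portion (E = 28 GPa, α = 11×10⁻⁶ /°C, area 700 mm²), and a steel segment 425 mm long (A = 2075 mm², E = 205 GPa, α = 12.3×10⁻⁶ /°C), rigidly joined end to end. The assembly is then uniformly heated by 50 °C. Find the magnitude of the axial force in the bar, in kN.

P ≈ 37.2 kN (compressive)

With the walls removed the bar would change length by δ_free = Σ αᵢΔT Lᵢ = 22.8×10⁻⁶×50×600 + 11×10⁻⁶×50×575 + 12.3×10⁻⁶×50×425 = 1.262 mm.
Since the ends are fixed, an axial force P builds up, equal in every segment, with P · Σ Lᵢ/(AᵢEᵢ) = δ_free.
The series flexibility is Σ Lᵢ/(AᵢEᵢ) = 600/(2375×70×10³) + 575/(700×28×10³) + 425/(2075×205×10³) = 3.394×10⁻⁵ mm/N.
So P = 1.262 / 3.394×10⁻⁵ = 37.17 kN, compressive.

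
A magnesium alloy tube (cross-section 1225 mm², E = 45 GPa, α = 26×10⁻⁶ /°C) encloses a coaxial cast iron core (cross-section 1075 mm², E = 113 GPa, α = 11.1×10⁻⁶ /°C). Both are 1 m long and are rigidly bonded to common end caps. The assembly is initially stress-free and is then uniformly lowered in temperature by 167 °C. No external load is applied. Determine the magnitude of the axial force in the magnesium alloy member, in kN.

P ≈ 94.4 kN (tensile in the magnesium alloy)

The magnesium alloy has the larger α, so on cooling it would change length more than the cast iron if both were free. The rigid plates force a common final length, so the magnesium alloy is put into tension and the cast iron into compression, with equal and opposite forces P (no external load).
Setting the final lengths equal and cancelling L: (α₁ − α₂)ΔT = P/(A₁E₁) + P/(A₂E₂).
|α₁ − α₂|·ΔT = 14.9×10⁻⁶ × 167 = 0.002488.
1/(A₁E₁) + 1/(A₂E₂) = 1/(1225×45×10³) + 1/(1075×113×10³) = 2.637×10⁻⁸ N⁻¹.
So P = 0.002488 / 2.637×10⁻⁸ = 94.35 kN.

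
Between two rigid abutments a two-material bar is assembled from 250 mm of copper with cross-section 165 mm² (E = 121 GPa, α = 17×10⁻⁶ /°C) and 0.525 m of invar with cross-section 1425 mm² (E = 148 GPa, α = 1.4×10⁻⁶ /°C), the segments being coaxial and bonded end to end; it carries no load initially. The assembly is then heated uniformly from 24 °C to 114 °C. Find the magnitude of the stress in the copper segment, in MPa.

σ ≈ 181 MPa (compressive)

If the supports were absent, the total length change would be Σ αᵢΔT Lᵢ = 17×10⁻⁶×90×250 + 1.4×10⁻⁶×90×525 = 0.4486 mm.
The walls prevent any net length change, so an axial force P (same in every segment) develops. Compatibility: P · Σ Lᵢ/(AᵢEᵢ) = δ_free.
Σ Lᵢ/(AᵢEᵢ) = 250/(165×121×10³) + 525/(1425×148×10³) = 1.501×10⁻⁵ mm/N.
Hence P = δ_free / Σ(L/AE) = 0.4486/1.501×10⁻⁵ = 29.89 kN (compressive).
σ_{copper} = P / A = 29890 / 165 = 181.1 MPa.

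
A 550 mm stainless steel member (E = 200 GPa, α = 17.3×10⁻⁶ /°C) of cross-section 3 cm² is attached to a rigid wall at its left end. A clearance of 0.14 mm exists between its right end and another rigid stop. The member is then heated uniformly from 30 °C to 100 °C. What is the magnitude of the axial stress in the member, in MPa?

σ ≈ 191 MPa (compressive)

Unrestrained expansion: δ_free = αΔT L = 17.3×10⁻⁶ × 70 × 550 = 0.6661 mm.
The gap closes (δ_free > 0.14 mm) and the wall then resists a further 0.6661 − 0.14 = 0.5261 mm of expansion.
That suppressed elongation corresponds to σ = E·Δ/L = 200×10³ × 0.5261/550 = 191.3 MPa.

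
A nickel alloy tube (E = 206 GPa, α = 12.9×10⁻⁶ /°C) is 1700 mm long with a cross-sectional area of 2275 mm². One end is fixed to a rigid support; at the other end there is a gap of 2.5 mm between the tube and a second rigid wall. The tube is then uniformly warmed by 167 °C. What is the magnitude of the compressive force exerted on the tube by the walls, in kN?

Unrestrained expansion: δ_free = αΔT L = 12.9×10⁻⁶ × 167 × 1700 = 3.662 mm.
The gap closes (δ_free > 2.5 mm) and the wall then resists a further 3.662 − 2.5 = 1.162 mm of expansion.
That suppressed elongation corresponds to σ = E·Δ/L = 206×10³ × 1.162/1700 = 140.8 MPa.
Force on the wall = σA = 140.8 × 2275 mm² = 320.4 kN.

P ≈ 320 kN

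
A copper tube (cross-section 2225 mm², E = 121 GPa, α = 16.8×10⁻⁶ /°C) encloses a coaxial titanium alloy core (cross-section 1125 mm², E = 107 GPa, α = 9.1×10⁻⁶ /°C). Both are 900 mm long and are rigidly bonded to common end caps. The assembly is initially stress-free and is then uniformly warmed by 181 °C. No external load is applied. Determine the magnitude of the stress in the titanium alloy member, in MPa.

σ ≈ 103 MPa (tensile)

The copper has the larger α, so on heating it would change length more than the titanium alloy if both were free. The rigid plates force a common final length, so the copper is put into compression and the titanium alloy into tension, with equal and opposite forces P (no external load).
Compatibility of the two members (thermal + elastic change equal): (α₁ − α₂)ΔT = P·[1/(A₁E₁) + 1/(A₂E₂)].
|α₁ − α₂|·ΔT = 7.7×10⁻⁶ × 181 = 0.001394.
1/(A₁E₁) + 1/(A₂E₂) = 1/(2225×121×10³) + 1/(1125×107×10³) = 1.202×10⁻⁸ N⁻¹.
P = 0.001394 / 1.202×10⁻⁸ = 115900 N = 115.9 kN.
σ_{titanium alloy} = P/A₂ = 115900/1125 = 103.1 MPa, tensile.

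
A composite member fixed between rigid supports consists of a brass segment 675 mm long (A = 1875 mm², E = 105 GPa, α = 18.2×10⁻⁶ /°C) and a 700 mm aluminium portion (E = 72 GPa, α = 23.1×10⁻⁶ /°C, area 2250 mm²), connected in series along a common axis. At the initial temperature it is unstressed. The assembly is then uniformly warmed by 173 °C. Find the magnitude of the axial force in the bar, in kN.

P ≈ 635 kN (compressive)

With the walls removed the bar would change length by δ_free = Σ αᵢΔT Lᵢ = 18.2×10⁻⁶×173×675 + 23.1×10⁻⁶×173×700 = 4.923 mm.
The walls prevent any net length change, so an axial force P (same in every segment) develops. Compatibility: P · Σ Lᵢ/(AᵢEᵢ) = δ_free.
The series flexibility is Σ Lᵢ/(AᵢEᵢ) = 675/(1875×105×10³) + 700/(2250×72×10³) = 7.75×10⁻⁶ mm/N.
P = 4.923 / 7.75×10⁻⁶ = 635200 N = 635.2 kN, compressive.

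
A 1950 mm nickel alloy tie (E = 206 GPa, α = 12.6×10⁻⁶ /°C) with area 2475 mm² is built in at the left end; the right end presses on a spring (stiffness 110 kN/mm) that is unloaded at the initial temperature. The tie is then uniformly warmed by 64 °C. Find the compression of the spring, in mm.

If the spring were absent the tie would lengthen by αΔT L = 12.6×10⁻⁶ × 64 × 1950 = 1.572 mm.
Let P be the compressive force at the spring. The tie shortens elastically by PL/(AE) and the spring compresses by P/k; together these equal δ_free.
So P = δ_free / [L/(AE) + 1/k] = 1.572 / [ 1950/(2475×206×10³) + 1/(110×10³) ].
P = 1.572 / 1.292×10⁻⁵ = 121800 N.
Spring compression = P/k = 121800/(110×10³) = 1.107 mm.

δ ≈ 1.11 mm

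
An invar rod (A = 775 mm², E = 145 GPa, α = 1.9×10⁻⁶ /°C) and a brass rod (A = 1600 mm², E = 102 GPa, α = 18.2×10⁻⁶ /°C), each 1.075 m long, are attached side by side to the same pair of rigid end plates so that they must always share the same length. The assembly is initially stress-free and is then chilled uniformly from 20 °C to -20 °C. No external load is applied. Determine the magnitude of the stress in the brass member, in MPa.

The brass has the larger α, so on cooling it would change length more than the invar if both were free. The rigid plates force a common final length, so the brass is put into tension and the invar into compression, with equal and opposite forces P (no external load).
Equating the net (thermal + elastic) strains gives |α₁ − α₂|·ΔT = P·[1/(A₁E₁) + 1/(A₂E₂)].
|α₁ − α₂|·ΔT = 16.3×10⁻⁶ × 40 = 0.000652.
1/(A₁E₁) + 1/(A₂E₂) = 1/(775×145×10³) + 1/(1600×102×10³) = 1.503×10⁻⁸ N⁻¹.
P = 0.000652 / 1.503×10⁻⁸ = 43390 N = 43.39 kN.
σ_{brass} = P/A₂ = 43390/1600 = 27.12 MPa, tensile.

σ ≈ 27.1 MPa (tensile)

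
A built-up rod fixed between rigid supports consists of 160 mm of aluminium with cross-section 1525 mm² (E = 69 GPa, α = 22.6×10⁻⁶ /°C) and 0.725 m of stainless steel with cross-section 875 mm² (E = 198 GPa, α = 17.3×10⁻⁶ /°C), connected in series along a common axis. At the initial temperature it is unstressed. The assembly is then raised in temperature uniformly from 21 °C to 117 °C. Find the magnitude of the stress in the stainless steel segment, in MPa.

With the walls removed the bar would change length by δ_free = Σ αᵢΔT Lᵢ = 22.6×10⁻⁶×96×160 + 17.3×10⁻⁶×96×725 = 1.551 mm.
The rigid supports impose zero overall length change; the single axial force P common to all segments must satisfy P Σ Lᵢ/(AᵢEᵢ) = δ_free.
The series flexibility is Σ Lᵢ/(AᵢEᵢ) = 160/(1525×69×10³) + 725/(875×198×10³) = 5.705×10⁻⁶ mm/N.
P = 1.551 / 5.705×10⁻⁶ = 271900 N = 271.9 kN, compressive.
σ_{stainless steel} = P / A = 271900 / 875 = 310.7 MPa.

σ ≈ 311 MPa (compressive)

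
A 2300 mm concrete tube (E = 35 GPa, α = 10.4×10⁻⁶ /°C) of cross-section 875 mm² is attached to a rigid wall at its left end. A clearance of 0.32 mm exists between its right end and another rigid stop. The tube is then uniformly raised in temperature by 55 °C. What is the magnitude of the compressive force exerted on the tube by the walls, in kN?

P ≈ 13.3 kN

Unrestrained expansion: δ_free = αΔT L = 10.4×10⁻⁶ × 55 × 2300 = 1.316 mm.
This exceeds the 0.32 mm gap, so the wall pushes back. The portion of expansion that must be recovered elastically is δ_free − gap = 1.316 − 0.32 = 0.9956 mm.
So σ = E(δ_free − g)/L = 35×10³ × 0.9956/2300 = 15.15 MPa.
Force on the wall = σA = 15.15 × 875 mm² = 13.26 kN.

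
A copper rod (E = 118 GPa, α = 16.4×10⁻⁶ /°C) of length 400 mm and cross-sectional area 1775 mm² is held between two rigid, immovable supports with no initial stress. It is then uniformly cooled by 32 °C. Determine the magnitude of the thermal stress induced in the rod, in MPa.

The supports are rigid, so the total axial strain is zero. The restrained thermal strain is ε = αΔT = 16.4×10⁻⁶ × 32 = 524.8×10⁻⁶.
Hence σ = E·αΔT = 118×10³ × 524.8×10⁻⁶ = 61.93 MPa, tensile.

σ ≈ 61.9 MPa (tensile)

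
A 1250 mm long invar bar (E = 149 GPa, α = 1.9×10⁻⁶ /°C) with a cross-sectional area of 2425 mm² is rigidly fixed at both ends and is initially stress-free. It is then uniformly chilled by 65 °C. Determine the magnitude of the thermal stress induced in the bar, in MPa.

σ ≈ 18.4 MPa (tensile)

The supports are rigid, so the total axial strain is zero. The restrained thermal strain is ε = αΔT = 1.9×10⁻⁶ × 65 = 123.5×10⁻⁶.
σ = EαΔT = 149×10³ × 1.9×10⁻⁶ × 65 = 18.4 MPa (tensile; the bar is trying to contract).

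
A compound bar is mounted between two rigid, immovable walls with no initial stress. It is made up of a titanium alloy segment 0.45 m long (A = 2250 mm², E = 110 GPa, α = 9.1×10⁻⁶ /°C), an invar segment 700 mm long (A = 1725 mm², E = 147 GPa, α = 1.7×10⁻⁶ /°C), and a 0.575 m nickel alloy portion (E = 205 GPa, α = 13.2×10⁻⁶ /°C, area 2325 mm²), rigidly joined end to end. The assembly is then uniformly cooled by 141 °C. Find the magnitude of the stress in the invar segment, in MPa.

σ ≈ 182 MPa (tensile)

Free thermal contraction of the whole bar: Σ αᵢΔT Lᵢ = 9.1×10⁻⁶×141×450 + 1.7×10⁻⁶×141×700 + 13.2×10⁻⁶×141×575 = 1.815 mm.
Since the ends are fixed, an axial force P builds up, equal in every segment, with P · Σ Lᵢ/(AᵢEᵢ) = δ_free.
Σ Lᵢ/(AᵢEᵢ) = 450/(2250×110×10³) + 700/(1725×147×10³) + 575/(2325×205×10³) = 5.785×10⁻⁶ mm/N.
So P = 1.815 / 5.785×10⁻⁶ = 313.8 kN, tensile.
σ_{invar} = P / A = 313800 / 1725 = 181.9 MPa.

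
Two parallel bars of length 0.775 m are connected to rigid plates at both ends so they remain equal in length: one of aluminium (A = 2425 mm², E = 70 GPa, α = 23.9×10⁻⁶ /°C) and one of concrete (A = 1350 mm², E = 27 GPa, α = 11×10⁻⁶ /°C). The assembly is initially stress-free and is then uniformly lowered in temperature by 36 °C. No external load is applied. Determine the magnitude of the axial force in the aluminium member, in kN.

Equilibrium of a rigid end plate with no external load gives equal and opposite internal forces ±P in the two members. Since α_{aluminium} > α_{concrete}, cooling drives the aluminium into tension and the concrete into compression.
Compatibility of the two members (thermal + elastic change equal): (α₁ − α₂)ΔT = P·[1/(A₁E₁) + 1/(A₂E₂)].
|α₁ − α₂|·ΔT = 12.9×10⁻⁶ × 36 = 0.0004644.
1/(A₁E₁) + 1/(A₂E₂) = 1/(2425×70×10³) + 1/(1350×27×10³) = 3.333×10⁻⁸ N⁻¹.
So P = 0.0004644 / 3.333×10⁻⁸ = 13.94 kN.

P ≈ 13.9 kN (tensile in the aluminium)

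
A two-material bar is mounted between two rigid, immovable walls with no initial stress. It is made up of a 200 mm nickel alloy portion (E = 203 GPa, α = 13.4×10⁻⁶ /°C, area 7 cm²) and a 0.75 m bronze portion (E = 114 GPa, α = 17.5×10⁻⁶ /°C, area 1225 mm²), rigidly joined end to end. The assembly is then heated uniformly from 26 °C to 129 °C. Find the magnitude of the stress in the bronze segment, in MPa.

With the walls removed the bar would change length by δ_free = Σ αᵢΔT Lᵢ = 13.4×10⁻⁶×103×200 + 17.5×10⁻⁶×103×750 = 1.628 mm.
Since the ends are fixed, an axial force P builds up, equal in every segment, with P · Σ Lᵢ/(AᵢEᵢ) = δ_free.
Σ Lᵢ/(AᵢEᵢ) = 200/(700×203×10³) + 750/(1225×114×10³) = 6.778×10⁻⁶ mm/N.
P = 1.628 / 6.778×10⁻⁶ = 240200 N = 240.2 kN, compressive.
σ_{bronze} = P / A = 240200 / 1225 = 196.1 MPa.

σ ≈ 196 MPa (compressive)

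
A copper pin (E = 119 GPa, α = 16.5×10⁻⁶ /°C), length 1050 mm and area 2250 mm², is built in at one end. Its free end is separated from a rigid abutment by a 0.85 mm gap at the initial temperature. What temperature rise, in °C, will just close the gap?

Contact occurs when the free expansion equals the gap: αΔT L = 0.85 mm.
ΔT = 0.85 / (16.5×10⁻⁶ × 1050) = 49.06 °C.

ΔT ≈ 49.1 °C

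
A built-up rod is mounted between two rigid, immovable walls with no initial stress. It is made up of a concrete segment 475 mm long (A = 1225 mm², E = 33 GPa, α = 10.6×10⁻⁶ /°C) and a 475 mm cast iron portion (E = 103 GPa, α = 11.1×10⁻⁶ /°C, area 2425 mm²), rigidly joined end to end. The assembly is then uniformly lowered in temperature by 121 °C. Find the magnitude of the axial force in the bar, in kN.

Free thermal contraction of the whole bar: Σ αᵢΔT Lᵢ = 10.6×10⁻⁶×121×475 + 11.1×10⁻⁶×121×475 = 1.247 mm.
Since the ends are fixed, an axial force P builds up, equal in every segment, with P · Σ Lᵢ/(AᵢEᵢ) = δ_free.
Σ Lᵢ/(AᵢEᵢ) = 475/(1225×33×10³) + 475/(2425×103×10³) = 1.365×10⁻⁵ mm/N.
So P = 1.247 / 1.365×10⁻⁵ = 91.36 kN, tensile.

P ≈ 91.4 kN (tensile)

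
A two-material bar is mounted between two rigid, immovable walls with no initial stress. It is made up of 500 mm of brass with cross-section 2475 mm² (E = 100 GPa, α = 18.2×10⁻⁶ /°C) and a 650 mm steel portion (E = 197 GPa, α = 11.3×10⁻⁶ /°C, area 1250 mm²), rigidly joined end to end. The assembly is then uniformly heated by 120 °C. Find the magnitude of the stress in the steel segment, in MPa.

With the walls removed the bar would change length by δ_free = Σ αᵢΔT Lᵢ = 18.2×10⁻⁶×120×500 + 11.3×10⁻⁶×120×650 = 1.973 mm.
Since the ends are fixed, an axial force P builds up, equal in every segment, with P · Σ Lᵢ/(AᵢEᵢ) = δ_free.
The series flexibility is Σ Lᵢ/(AᵢEᵢ) = 500/(2475×100×10³) + 650/(1250×197×10³) = 4.66×10⁻⁶ mm/N.
Hence P = δ_free / Σ(L/AE) = 1.973/4.66×10⁻⁶ = 423.5 kN (compressive).
σ_{steel} = P / A = 423500 / 1250 = 338.8 MPa.

σ ≈ 339 MPa (compressive)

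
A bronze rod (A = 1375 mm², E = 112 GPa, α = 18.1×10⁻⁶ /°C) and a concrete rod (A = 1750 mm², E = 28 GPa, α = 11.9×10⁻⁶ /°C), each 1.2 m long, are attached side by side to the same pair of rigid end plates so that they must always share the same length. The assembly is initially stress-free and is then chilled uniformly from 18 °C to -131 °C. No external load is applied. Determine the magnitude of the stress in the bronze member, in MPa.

Equilibrium of a rigid end plate with no external load gives equal and opposite internal forces ±P in the two members. Since α_{bronze} > α_{concrete}, cooling drives the bronze into tension and the concrete into compression.
Setting the final lengths equal and cancelling L: (α₁ − α₂)ΔT = P/(A₁E₁) + P/(A₂E₂).
|α₁ − α₂|·ΔT = 6.2×10⁻⁶ × 149 = 0.0009238.
1/(A₁E₁) + 1/(A₂E₂) = 1/(1375×112×10³) + 1/(1750×28×10³) = 2.69×10⁻⁸ N⁻¹.
P = 0.0009238 / 2.69×10⁻⁸ = 34340 N = 34.34 kN.
σ_{bronze} = P/A₁ = 34340/1375 = 24.97 MPa, tensile.

σ ≈ 25 MPa (tensile)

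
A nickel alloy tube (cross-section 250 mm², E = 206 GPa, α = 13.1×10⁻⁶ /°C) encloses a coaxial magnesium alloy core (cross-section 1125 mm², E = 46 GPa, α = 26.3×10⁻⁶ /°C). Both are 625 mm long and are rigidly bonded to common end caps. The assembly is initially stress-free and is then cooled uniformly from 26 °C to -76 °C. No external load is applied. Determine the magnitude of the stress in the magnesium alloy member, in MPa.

The magnesium alloy has the larger α, so on cooling it would change length more than the nickel alloy if both were free. The rigid plates force a common final length, so the magnesium alloy is put into tension and the nickel alloy into compression, with equal and opposite forces P (no external load).
Equating the net (thermal + elastic) strains gives |α₁ − α₂|·ΔT = P·[1/(A₁E₁) + 1/(A₂E₂)].
|α₁ − α₂|·ΔT = 13.2×10⁻⁶ × 102 = 0.001346.
1/(A₁E₁) + 1/(A₂E₂) = 1/(250×206×10³) + 1/(1125×46×10³) = 3.874×10⁻⁸ N⁻¹.
So P = 0.001346 / 3.874×10⁻⁸ = 34.75 kN.
σ_{magnesium alloy} = P/A₂ = 34750/1125 = 30.89 MPa, tensile.

σ ≈ 30.9 MPa (tensile)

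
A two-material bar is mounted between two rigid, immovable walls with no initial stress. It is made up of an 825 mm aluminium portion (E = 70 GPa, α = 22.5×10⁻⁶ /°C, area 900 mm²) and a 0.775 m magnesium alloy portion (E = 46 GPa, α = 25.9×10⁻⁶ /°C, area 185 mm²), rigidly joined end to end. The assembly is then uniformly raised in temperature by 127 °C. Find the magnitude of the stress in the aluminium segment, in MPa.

Free thermal expansion of the whole bar: Σ αᵢΔT Lᵢ = 22.5×10⁻⁶×127×825 + 25.9×10⁻⁶×127×775 = 4.907 mm.
The rigid supports impose zero overall length change; the single axial force P common to all segments must satisfy P Σ Lᵢ/(AᵢEᵢ) = δ_free.
The series flexibility is Σ Lᵢ/(AᵢEᵢ) = 825/(900×70×10³) + 775/(185×46×10³) = 0.0001042 mm/N.
P = 4.907 / 0.0001042 = 47100 N = 47.1 kN, compressive.
σ_{aluminium} = P / A = 47100 / 900 = 52.34 MPa.

σ ≈ 52.3 MPa (compressive)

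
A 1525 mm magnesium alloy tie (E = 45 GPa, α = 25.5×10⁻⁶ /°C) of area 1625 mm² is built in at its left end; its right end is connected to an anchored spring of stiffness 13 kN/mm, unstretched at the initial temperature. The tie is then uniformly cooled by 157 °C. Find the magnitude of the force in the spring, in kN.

Free thermal contraction: δ_free = αΔT L = 25.5×10⁻⁶ × 157 × 1525 = 6.105 mm.
With a force P in the spring, the elastic change of the tie is PL/(AE) and that of the spring is P/k; compatibility requires their sum to equal δ_free.
So P = δ_free / [L/(AE) + 1/k] = 6.105 / [ 1525/(1625×45×10³) + 1/(13×10³) ].
P = 6.105 / 9.778×10⁻⁵ = 62440 N.

P ≈ 62.4 kN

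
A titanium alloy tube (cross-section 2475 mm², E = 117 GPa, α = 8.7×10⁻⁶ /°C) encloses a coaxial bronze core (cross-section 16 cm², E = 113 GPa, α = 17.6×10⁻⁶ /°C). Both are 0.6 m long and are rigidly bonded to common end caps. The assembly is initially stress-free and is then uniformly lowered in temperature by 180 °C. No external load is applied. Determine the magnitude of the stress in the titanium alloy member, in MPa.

The bronze has the larger α, so on cooling it would change length more than the titanium alloy if both were free. The rigid plates force a common final length, so the bronze is put into tension and the titanium alloy into compression, with equal and opposite forces P (no external load).
Compatibility of the two members (thermal + elastic change equal): (α₁ − α₂)ΔT = P·[1/(A₁E₁) + 1/(A₂E₂)].
|α₁ − α₂|·ΔT = 8.9×10⁻⁶ × 180 = 0.001602.
1/(A₁E₁) + 1/(A₂E₂) = 1/(2475×117×10³) + 1/(1600×113×10³) = 8.984×10⁻⁹ N⁻¹.
P = 0.001602 / 8.984×10⁻⁹ = 178300 N = 178.3 kN.
σ_{titanium alloy} = P/A₁ = 178300/2475 = 72.04 MPa, compressive.

σ ≈ 72 MPa (compressive)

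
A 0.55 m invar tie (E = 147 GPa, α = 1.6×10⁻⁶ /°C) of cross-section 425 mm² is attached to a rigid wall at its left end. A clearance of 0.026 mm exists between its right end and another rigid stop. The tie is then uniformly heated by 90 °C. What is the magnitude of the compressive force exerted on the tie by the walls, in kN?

P ≈ 6.04 kN

Unrestrained expansion: δ_free = αΔT L = 1.6×10⁻⁶ × 90 × 550 = 0.0792 mm.
This exceeds the 0.026 mm gap, so the wall pushes back. The portion of expansion that must be recovered elastically is δ_free − gap = 0.0792 − 0.026 = 0.0532 mm.
That suppressed elongation corresponds to σ = E·Δ/L = 147×10³ × 0.0532/550 = 14.22 MPa.
P = σA = 14.22 × 425 = 6.043 kN.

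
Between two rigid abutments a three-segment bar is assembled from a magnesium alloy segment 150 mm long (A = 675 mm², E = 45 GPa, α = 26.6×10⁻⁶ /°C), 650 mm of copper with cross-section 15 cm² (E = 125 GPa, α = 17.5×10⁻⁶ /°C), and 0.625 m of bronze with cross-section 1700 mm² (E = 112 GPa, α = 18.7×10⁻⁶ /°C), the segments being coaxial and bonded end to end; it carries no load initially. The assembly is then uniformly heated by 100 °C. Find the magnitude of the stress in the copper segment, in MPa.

σ ≈ 154 MPa (compressive)

Free thermal expansion of the whole bar: Σ αᵢΔT Lᵢ = 26.6×10⁻⁶×100×150 + 17.5×10⁻⁶×100×650 + 18.7×10⁻⁶×100×625 = 2.705 mm.
Since the ends are fixed, an axial force P builds up, equal in every segment, with P · Σ Lᵢ/(AᵢEᵢ) = δ_free.
Σ Lᵢ/(AᵢEᵢ) = 150/(675×45×10³) + 650/(1500×125×10³) + 625/(1700×112×10³) = 1.169×10⁻⁵ mm/N.
Hence P = δ_free / Σ(L/AE) = 2.705/1.169×10⁻⁵ = 231.5 kN (compressive).
σ_{copper} = P / A = 231500 / 1500 = 154.3 MPa.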